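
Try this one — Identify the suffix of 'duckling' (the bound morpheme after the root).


The word 'duckling' = 'duck' (root) + '-ling' (suffix). The suffix is '-ling'.

ling


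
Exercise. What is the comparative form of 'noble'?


Apply comparative formation (ends in e: add -r): 'noble' -> 'nobler'.

nobler


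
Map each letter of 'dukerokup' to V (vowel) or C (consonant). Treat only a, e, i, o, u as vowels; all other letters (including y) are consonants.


Letter mapping: d = C, u = V, k = C, e = V, r = C, o = V, k = C, u = V, p = C.

CVCVCVCVC


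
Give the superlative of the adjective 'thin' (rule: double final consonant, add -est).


Apply superlative formation (double final consonant, add -est): 'thin' -> 'thinnest'.

thinnest


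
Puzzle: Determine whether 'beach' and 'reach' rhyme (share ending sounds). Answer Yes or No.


Rime (stressed vowel + following sounds) of 'beach': -each = /iːtʃ/
Rime of 'reach': -each = /iːtʃ/
/iːtʃ/ and /iːtʃ/ are the same ending sound, so the words rhyme.

Yes


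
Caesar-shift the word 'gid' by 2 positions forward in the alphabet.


Shift each letter by 2: g -> i, i -> k, d -> f. Result: 'ikf'.

ikf


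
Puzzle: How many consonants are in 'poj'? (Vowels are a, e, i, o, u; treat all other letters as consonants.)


Consonants in 'poj': p, j = 2 consonants.

2


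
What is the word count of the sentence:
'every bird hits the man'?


Split into words: every | bird | hits | the | man = 5 words.

5


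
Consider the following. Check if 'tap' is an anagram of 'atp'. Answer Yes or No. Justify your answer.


Sorted letters of 'tap': 'apt'
Sorted letters of 'atp': 'apt'
They match.

Yes


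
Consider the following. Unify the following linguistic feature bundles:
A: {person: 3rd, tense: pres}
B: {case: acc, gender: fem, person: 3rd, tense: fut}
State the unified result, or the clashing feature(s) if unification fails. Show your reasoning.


Compare features:
case: A=_ vs B=acc -> unified: acc
gender: A=_ vs B=fem -> unified: fem
person: A=3rd vs B=3rd -> unified: 3rd
tense: A=pres vs B=fut -> CLASH
Clash detected on feature 'tense' (pres vs fut); unification fails.

CLASH on 'tense' (pres vs fut)


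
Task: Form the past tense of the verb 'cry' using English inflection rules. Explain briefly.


Apply rule: Change -y to -ied. 'cry' becomes 'cried'.

cried


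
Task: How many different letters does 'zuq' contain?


Unique letters in 'zuq': {q, u, z} = 3 distinct letters.

3


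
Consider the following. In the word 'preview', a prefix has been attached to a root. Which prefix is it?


The word 'preview' = 'pre' (prefix) + 'view' (root). The prefix is 'pre'.

pre


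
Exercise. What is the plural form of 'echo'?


Apply rule: Add -es (consonant + o). 'echo' becomes 'echoes'.

echoes


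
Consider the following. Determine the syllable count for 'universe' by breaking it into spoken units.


Break 'universe' into syllables: u-ni-verse -> u | ni | verse = 3 syllables

3 syllables


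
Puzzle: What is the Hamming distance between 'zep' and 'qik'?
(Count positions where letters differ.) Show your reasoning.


Alignment:
Position 1: 'z' vs 'q' = DIFFER
Position 2: 'e' vs 'i' = DIFFER
Position 3: 'p' vs 'k' = DIFFER
Total differences: 3

3


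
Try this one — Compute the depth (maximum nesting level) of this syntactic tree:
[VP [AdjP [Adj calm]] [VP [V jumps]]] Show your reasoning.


Count bracket nesting levels:
'[' at pos 0: depth = 1
'[' at pos 4: depth = 2
'[' at pos 10: depth = 3
'[' at pos 22: depth = 2
'[' at pos 26: depth = 3
Maximum depth reached: 3

3


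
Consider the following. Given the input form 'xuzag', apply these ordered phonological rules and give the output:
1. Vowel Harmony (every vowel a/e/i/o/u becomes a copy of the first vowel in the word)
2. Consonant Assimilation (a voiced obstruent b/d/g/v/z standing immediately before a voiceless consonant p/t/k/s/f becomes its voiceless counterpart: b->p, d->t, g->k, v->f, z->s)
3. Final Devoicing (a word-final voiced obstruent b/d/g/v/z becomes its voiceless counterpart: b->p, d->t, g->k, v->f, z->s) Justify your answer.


Starting form: 'xuzag'
Rule 1: Vowel Harmony: all vowels become 'u' (matching first vowel). 'xuzag' -> 'xuzug'
Rule 2: Consonant Assimilation: no voiced obstruent (b/d/g/v/z) stands immediately before a voiceless consonant (p/t/k/s/f). No change.
Rule 3: Final Devoicing: word-final voiced obstruent 'g' becomes voiceless 'k'. 'xuzug' -> 'xuzuk'
Final form: 'xuzuk'

xuzuk


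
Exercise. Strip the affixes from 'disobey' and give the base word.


Remove prefix 'dis' from 'disobey' to get root 'obey'.

obey


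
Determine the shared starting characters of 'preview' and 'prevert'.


Compare from the start: 4 characters match: 'prev'. Mismatch at position 5: 'i' vs 'e'.

prev


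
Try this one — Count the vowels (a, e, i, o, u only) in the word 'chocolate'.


Vowels in 'chocolate': o, o, a, e = 4 vowels.

4


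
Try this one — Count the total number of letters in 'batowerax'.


Spell out 'batowerax' and number each letter: b(1), a(2), t(3), o(4), w(5), e(6), r(7), a(8), x(9). Total: 9 letters.

9


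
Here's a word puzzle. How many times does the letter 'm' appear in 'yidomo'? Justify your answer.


Letter 'm' in 'yidomo': found at position(s) 5 = 1 occurrence(s).

1


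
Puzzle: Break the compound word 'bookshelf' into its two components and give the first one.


Split 'bookshelf' into 'book' + 'shelf'. The first part is 'book'.

book


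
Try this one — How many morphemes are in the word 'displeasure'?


Decomposition: dis- (prefix) + please (root) + -ure (suffix) = 3 morpheme(s)

3 morphemes


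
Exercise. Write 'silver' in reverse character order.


Reverse 'silver' character by character: 'revlis'.

revlis


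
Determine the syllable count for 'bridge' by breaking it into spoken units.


Break 'bridge' into syllables: bridge -> bridge = 1 syllable

1 syllable


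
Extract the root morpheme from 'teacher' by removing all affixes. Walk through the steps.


Remove suffix '-er' from 'teacher' to get root 'teach'.

teach


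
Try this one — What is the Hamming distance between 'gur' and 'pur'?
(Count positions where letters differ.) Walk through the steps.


Alignment:
Position 1: 'g' vs 'p' = DIFFER
Position 2: 'u' vs 'u' = match
Position 3: 'r' vs 'r' = match
Total differences: 1

1


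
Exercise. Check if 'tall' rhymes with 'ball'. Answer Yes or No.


Rime (stressed vowel + following sounds) of 'tall': -all = /ɔːl/
Rime of 'ball': -all = /ɔːl/
/ɔːl/ and /ɔːl/ are the same ending sound, so the words rhyme.

Yes


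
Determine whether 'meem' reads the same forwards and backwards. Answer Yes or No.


Forward: 'meem'
Reversed: 'meem'
They are identical.

Yes


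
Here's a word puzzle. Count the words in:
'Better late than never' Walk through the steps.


Split into words: Better | late | than | never = 4 words.

4


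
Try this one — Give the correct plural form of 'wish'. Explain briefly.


Apply rule: Add -es (sibilant/fricative ending). 'wish' becomes 'wishes'.

wishes


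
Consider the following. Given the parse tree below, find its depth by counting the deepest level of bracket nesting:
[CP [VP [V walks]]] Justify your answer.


Count bracket nesting levels:
'[' at pos 0: depth = 1
'[' at pos 4: depth = 2
'[' at pos 8: depth = 3
Maximum depth reached: 3

3


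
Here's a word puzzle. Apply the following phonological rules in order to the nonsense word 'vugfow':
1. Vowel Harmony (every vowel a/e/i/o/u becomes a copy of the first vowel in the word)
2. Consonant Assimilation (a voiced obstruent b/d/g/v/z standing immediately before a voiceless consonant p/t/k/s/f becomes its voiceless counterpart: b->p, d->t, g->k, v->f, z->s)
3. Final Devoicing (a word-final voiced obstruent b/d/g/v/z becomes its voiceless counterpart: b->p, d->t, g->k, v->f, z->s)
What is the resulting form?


Starting form: 'vugfow'
Rule 1: Vowel Harmony: all vowels become 'u' (matching first vowel). 'vugfow' -> 'vugfuw'
Rule 2: Consonant Assimilation: voiced obstruent before voiceless consonant becomes voiceless ('gf' -> 'kf'). 'vugfuw' -> 'vukfuw'
Rule 3: Final Devoicing: final consonant 'w' is not one of the voiced obstruents b/d/g/v/z. No change.
Final form: 'vukfuw'

vukfuw


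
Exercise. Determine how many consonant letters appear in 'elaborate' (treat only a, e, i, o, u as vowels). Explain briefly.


Consonants in 'elaborate': l, b, r, t = 4 consonants.

4


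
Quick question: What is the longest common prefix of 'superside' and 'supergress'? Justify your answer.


Compare from the start: 5 characters match: 'super'. Mismatch at position 6: 's' vs 'g'.

super


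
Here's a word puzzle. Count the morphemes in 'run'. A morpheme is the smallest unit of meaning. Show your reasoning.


Decomposition: run (free morpheme) = 1 morpheme(s)

1 morphemes


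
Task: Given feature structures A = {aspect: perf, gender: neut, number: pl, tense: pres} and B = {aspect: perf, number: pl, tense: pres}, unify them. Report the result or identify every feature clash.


Compare features:
aspect: A=perf vs B=perf -> unified: perf
gender: A=neut vs B=_ -> unified: neut
number: A=pl vs B=pl -> unified: pl
tense: A=pres vs B=pres -> unified: pres
No clashes found.

Unified: {aspect: perf, gender: neut, number: pl, tense: pres}


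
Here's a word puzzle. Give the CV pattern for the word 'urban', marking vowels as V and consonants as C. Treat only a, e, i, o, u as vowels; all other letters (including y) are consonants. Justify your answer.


Letter mapping: u = V, r = C, b = C, a = V, n = C.

VCCVC


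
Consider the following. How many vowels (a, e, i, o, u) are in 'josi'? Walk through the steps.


Vowels in 'josi': o, i = 2 vowels.

2


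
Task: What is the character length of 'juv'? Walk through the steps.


Spell out 'juv' and number each letter: j(1), u(2), v(3). Total: 3 letters.

3


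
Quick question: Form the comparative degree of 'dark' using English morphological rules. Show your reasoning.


Apply comparative formation (add -er): 'dark' -> 'darker'.

darker


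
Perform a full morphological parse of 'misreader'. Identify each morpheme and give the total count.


Step 1: Identify prefix: 'mis' (meaning: wrongly)
Step 2: Identify root: 'read'
Step 3: Identify suffix(es): 'er'
Decomposition: mis- (prefix: wrongly) + read (root) + -er (suffix: one who)
Total morphemes: 3

3 morphemes (mis- (prefix: wrongly) + read (root) + -er (suffix: one who))


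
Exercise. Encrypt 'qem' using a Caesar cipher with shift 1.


Shift each letter by 1: q -> r, e -> f, m -> n. Result: 'rfn'.

rfn


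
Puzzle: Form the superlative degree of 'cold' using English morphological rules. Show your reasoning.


Apply superlative formation (add -est): 'cold' -> 'coldest'.

coldest


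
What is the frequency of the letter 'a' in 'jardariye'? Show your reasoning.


Letter 'a' in 'jardariye': found at position(s) 2, 5 = 2 occurrence(s).

2


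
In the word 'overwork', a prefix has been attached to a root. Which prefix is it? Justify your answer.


The word 'overwork' = 'over' (prefix) + 'work' (root). The prefix is 'over'.

over


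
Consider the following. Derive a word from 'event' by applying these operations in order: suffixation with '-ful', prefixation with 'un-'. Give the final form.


Step 1: Add suffix '-ful' to 'event' = 'eventful'
Step 2: Add prefix 'un-' to 'eventful' = 'uneventful'

uneventful


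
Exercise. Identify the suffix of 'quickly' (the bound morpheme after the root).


The word 'quickly' = 'quick' (root) + '-ly' (suffix). The suffix is '-ly'.

ly


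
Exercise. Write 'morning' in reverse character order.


Reverse 'morning' character by character: 'gninrom'.

gninrom


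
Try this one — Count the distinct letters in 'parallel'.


Unique letters in 'parallel': {a, e, l, p, r} = 5 distinct letters.

5


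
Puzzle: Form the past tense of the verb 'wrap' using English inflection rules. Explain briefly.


Apply rule: Double final consonant and add -ed. 'wrap' becomes 'wrapped'.

wrapped


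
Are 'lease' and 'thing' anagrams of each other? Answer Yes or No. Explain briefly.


Sorted letters of 'lease': 'aeels'
Sorted letters of 'thing': 'ghint'
They do not match.

No


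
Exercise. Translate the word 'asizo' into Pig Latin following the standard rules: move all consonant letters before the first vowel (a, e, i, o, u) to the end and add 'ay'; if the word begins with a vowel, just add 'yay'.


'asizo' starts with a vowel, so add 'yay': 'asizoyay'.

asizoyay


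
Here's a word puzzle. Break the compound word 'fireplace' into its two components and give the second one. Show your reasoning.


Split 'fireplace' into 'fire' + 'place'. The second part is 'place'.

place


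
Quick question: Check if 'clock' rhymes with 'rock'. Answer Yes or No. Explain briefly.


Rime (stressed vowel + following sounds) of 'clock': -ock = /ɒk/
Rime of 'rock': -ock = /ɒk/
/ɒk/ and /ɒk/ are the same ending sound, so the words rhyme.

Yes


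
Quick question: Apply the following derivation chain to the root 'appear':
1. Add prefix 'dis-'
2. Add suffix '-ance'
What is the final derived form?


Step 1: Add prefix 'dis-' to 'appear' = 'disappear'
Step 2: Add suffix '-ance' to 'disappear' = 'disappearance'

disappearance


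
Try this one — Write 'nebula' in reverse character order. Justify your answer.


Reverse 'nebula' character by character: 'aluben'.

aluben


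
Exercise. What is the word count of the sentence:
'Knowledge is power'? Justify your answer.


Split into words: Knowledge | is | power = 3 words.

3


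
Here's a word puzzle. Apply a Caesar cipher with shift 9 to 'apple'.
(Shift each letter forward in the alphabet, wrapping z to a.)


Shift each letter by 9: a -> j, p -> y, p -> y, l -> u, e -> n. Result: 'jyyun'.

jyyun


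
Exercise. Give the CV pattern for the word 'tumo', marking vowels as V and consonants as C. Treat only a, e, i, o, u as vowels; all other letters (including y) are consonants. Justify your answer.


Letter mapping: t = C, u = V, m = C, o = V.

CVCV


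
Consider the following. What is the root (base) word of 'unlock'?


Remove prefix 'un' from 'unlock' to get root 'lock'.

lock


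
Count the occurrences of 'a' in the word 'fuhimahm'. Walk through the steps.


Letter 'a' in 'fuhimahm': found at position(s) 6 = 1 occurrence(s).

1


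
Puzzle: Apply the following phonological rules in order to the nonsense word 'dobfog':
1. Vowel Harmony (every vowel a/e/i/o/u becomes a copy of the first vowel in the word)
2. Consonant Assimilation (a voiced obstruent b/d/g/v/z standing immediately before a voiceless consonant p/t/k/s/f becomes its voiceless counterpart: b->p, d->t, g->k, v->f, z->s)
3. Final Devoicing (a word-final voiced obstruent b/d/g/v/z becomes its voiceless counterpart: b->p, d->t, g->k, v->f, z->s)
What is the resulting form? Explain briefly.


Starting form: 'dobfog'
Rule 1: Vowel Harmony: all vowels already match. No change.
Rule 2: Consonant Assimilation: voiced obstruent before voiceless consonant becomes voiceless ('bf' -> 'pf'). 'dobfog' -> 'dopfog'
Rule 3: Final Devoicing: word-final voiced obstruent 'g' becomes voiceless 'k'. 'dopfog' -> 'dopfok'
Final form: 'dopfok'

dopfok


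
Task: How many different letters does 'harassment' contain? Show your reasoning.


Unique letters in 'harassment': {a, e, h, m, n, r, s, t} = 8 distinct letters.

8


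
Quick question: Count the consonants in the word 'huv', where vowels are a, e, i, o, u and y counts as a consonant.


Consonants in 'huv': h, v = 2 consonants.

2


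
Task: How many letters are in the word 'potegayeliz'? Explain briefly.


Spell out 'potegayeliz' and number each letter: p(1), o(2), t(3), e(4), g(5), a(6), y(7), e(8), l(9), i(10), z(11). Total: 11 letters.

11


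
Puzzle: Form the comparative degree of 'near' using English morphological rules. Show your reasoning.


Apply comparative formation (add -er): 'near' -> 'nearer'.

nearer


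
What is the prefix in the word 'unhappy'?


The word 'unhappy' = 'un' (prefix) + 'happy' (root). The prefix is 'un'.

un


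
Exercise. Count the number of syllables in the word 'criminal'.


Break 'criminal' into syllables: crim-i-nal -> crim | i | nal = 3 syllables

3 syllables


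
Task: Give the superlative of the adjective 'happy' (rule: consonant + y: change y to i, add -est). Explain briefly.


Apply superlative formation (consonant + y: change y to i, add -est): 'happy' -> 'happiest'.

happiest


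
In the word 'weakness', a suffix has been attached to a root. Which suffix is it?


The word 'weakness' = 'weak' (root) + '-ness' (suffix). The suffix is '-ness'.

ness


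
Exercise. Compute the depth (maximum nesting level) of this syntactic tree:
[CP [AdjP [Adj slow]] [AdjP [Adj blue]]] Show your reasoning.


Count bracket nesting levels:
'[' at pos 0: depth = 1
'[' at pos 4: depth = 2
'[' at pos 10: depth = 3
'[' at pos 22: depth = 2
'[' at pos 28: depth = 3
Maximum depth reached: 3

3


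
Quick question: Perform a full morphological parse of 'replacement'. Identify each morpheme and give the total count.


Step 1: Identify prefix: 're' (meaning: again)
Step 2: Identify root: 'place'
Step 3: Identify suffix(es): 'ment'
Decomposition: re- (prefix: again) + place (root) + -ment (suffix: action/result)
Total morphemes: 3

3 morphemes (re- (prefix: again) + place (root) + -ment (suffix: action/result))


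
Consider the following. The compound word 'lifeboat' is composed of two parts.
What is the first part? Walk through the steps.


Split 'lifeboat' into 'life' + 'boat'. The first part is 'life'.

life


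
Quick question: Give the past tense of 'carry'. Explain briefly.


Apply rule: Change -y to -ied. 'carry' becomes 'carried'.

carried


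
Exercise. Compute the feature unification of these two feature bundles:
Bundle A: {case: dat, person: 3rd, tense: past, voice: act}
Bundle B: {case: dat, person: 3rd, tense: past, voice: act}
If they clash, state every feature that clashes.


Compare features:
case: A=dat vs B=dat -> unified: dat
person: A=3rd vs B=3rd -> unified: 3rd
tense: A=past vs B=past -> unified: past
voice: A=act vs B=act -> unified: act
No clashes found.

Unified: {case: dat, person: 3rd, tense: past, voice: act}


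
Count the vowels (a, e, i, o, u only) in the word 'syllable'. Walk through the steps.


Vowels in 'syllable': a, e = 2 vowels.

2


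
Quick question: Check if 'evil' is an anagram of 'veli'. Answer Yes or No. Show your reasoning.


Sorted letters of 'evil': 'eilv'
Sorted letters of 'veli': 'eilv'
They match.

Yes


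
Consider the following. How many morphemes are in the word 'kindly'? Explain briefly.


Decomposition: kind (root) + -ly (suffix) = 2 morpheme(s)

2 morphemes


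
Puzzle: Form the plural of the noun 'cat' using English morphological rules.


Apply rule: Add -s. 'cat' becomes 'cats'.

cats


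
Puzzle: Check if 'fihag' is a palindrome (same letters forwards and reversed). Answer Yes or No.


Forward: 'fihag'
Reversed: 'gahif'
They differ.

No


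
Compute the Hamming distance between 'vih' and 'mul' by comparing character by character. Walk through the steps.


Alignment:
Position 1: 'v' vs 'm' = DIFFER
Position 2: 'i' vs 'u' = DIFFER
Position 3: 'h' vs 'l' = DIFFER
Total differences: 3

3


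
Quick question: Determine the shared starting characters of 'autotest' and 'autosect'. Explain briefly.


Compare from the start: 4 characters match: 'auto'. Mismatch at position 5: 't' vs 's'.

auto


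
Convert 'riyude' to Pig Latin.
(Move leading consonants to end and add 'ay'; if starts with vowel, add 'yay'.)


'riyude': move consonant cluster 'r' to end and add 'ay': 'iyuderay'.

iyuderay


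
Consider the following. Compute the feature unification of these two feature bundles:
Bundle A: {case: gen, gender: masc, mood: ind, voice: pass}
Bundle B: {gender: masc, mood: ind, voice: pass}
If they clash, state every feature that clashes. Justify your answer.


Compare features:
case: A=gen vs B=_ -> unified: gen
gender: A=masc vs B=masc -> unified: masc
mood: A=ind vs B=ind -> unified: ind
voice: A=pass vs B=pass -> unified: pass
No clashes found.

Unified: {case: gen, gender: masc, mood: ind, voice: pass}


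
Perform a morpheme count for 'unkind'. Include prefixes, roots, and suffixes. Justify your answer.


Decomposition: un- (prefix) + kind (root) = 2 morpheme(s)

2 morphemes


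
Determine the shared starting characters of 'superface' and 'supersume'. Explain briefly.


Compare from the start: 5 characters match: 'super'. Mismatch at position 6: 'f' vs 's'.

super


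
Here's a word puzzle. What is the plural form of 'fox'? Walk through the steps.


Apply rule: Add -es (sibilant/fricative ending). 'fox' becomes 'foxes'.

foxes


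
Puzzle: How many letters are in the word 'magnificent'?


Spell out 'magnificent' and number each letter: m(1), a(2), g(3), n(4), i(5), f(6), i(7), c(8), e(9), n(10), t(11). Total: 11 letters.

11


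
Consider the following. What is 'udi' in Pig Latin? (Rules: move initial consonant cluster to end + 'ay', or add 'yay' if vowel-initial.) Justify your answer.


'udi' starts with a vowel, so add 'yay': 'udiyay'.

udiyay


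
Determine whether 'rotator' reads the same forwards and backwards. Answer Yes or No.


Forward: 'rotator'
Reversed: 'rotator'
They are identical.

Yes


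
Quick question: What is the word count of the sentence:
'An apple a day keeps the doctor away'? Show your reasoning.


Split into words: An | apple | a | day | keeps | the | doctor | away = 8 words.

8


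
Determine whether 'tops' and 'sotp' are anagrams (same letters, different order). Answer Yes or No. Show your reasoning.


Sorted letters of 'tops': 'opst'
Sorted letters of 'sotp': 'opst'
They match.

Yes


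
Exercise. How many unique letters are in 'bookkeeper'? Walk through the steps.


Unique letters in 'bookkeeper': {b, e, k, o, p, r} = 6 distinct letters.

6


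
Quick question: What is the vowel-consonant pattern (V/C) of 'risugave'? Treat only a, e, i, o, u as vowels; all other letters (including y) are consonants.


Letter mapping: r = C, i = V, s = C, u = V, g = C, a = V, v = C, e = V.

CVCVCVCV


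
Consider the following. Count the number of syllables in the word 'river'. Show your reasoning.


Break 'river' into syllables: riv-er -> riv | er = 2 syllables

2 syllables


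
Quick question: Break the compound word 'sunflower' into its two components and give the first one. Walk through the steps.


Split 'sunflower' into 'sun' + 'flower'. The first part is 'sun'.

sun


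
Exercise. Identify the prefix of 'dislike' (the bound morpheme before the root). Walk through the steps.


The word 'dislike' = 'dis' (prefix) + 'like' (root). The prefix is 'dis'.

dis


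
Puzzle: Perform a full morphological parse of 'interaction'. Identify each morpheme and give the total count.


Step 1: Identify prefix: 'inter' (meaning: between)
Step 2: Identify root: 'act'
Step 3: Identify suffix(es): 'ion'
Decomposition: inter- (prefix: between) + act (root) + -ion (suffix: act of)
Total morphemes: 3

3 morphemes (inter- (prefix: between) + act (root) + -ion (suffix: act of))


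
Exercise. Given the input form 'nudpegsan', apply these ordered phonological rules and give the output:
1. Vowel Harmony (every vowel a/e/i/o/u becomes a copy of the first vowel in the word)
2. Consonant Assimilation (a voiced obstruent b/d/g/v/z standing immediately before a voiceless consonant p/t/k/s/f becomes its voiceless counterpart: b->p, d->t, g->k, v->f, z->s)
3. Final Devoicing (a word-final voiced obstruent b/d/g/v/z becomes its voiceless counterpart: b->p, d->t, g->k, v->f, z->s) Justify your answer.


Starting form: 'nudpegsan'
Rule 1: Vowel Harmony: all vowels become 'u' (matching first vowel). 'nudpegsan' -> 'nudpugsun'
Rule 2: Consonant Assimilation: voiced obstruent before voiceless consonant becomes voiceless ('dp' -> 'tp', 'gs' -> 'ks'). 'nudpugsun' -> 'nutpuksun'
Rule 3: Final Devoicing: final consonant 'n' is not one of the voiced obstruents b/d/g/v/z. No change.
Final form: 'nutpuksun'

nutpuksun


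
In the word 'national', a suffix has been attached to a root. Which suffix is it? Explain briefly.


The word 'national' = 'nation' (root) + '-al' (suffix). The suffix is '-al'.

al


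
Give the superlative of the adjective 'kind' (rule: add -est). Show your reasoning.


Apply superlative formation (add -est): 'kind' -> 'kindest'.

kindest


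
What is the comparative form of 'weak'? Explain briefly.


Apply comparative formation (add -er): 'weak' -> 'weaker'.

weaker


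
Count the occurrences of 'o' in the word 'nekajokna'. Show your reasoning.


Letter 'o' in 'nekajokna': found at position(s) 6 = 1 occurrence(s).

1


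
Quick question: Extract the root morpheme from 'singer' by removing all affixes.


Remove suffix '-er' from 'singer' to get root 'sing'.

sing


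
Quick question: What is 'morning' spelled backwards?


Reverse 'morning' character by character: 'gninrom'.

gninrom


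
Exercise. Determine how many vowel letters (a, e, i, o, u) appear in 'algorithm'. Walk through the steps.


Vowels in 'algorithm': a, o, i = 3 vowels.

3


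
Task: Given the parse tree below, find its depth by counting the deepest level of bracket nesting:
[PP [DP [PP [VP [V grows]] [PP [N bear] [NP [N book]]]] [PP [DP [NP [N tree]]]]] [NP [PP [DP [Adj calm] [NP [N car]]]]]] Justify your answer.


Count bracket nesting levels:
'[' at pos 0: depth = 1
'[' at pos 4: depth = 2
'[' at pos 8: depth = 3
'[' at pos 12: depth = 4
'[' at pos 16: depth = 5
'[' at pos 27: depth = 4
'[' at pos 31: depth = 5
'[' at pos 40: depth = 5
'[' at pos 44: depth = 6
'[' at pos 56: depth = 3
'[' at pos 60: depth = 4
'[' at pos 64: depth = 5
'[' at pos 68: depth = 6
'[' at pos 81: depth = 2
'[' at pos 85: depth = 3
'[' at pos 89: depth = 4
'[' at pos 93: depth = 5
'[' at pos 104: depth = 5
'[' at pos 108: depth = 6
Maximum depth reached: 6

6


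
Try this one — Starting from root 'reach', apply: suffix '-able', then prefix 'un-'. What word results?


Step 1: Add suffix '-able' to 'reach' = 'reachable'
Step 2: Add prefix 'un-' to 'reachable' = 'unreachable'

unreachable


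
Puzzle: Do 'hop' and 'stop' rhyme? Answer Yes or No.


Rime (stressed vowel + following sounds) of 'hop': -op = /ɒp/
Rime of 'stop': -op = /ɒp/
/ɒp/ and /ɒp/ are the same ending sound, so the words rhyme.

Yes


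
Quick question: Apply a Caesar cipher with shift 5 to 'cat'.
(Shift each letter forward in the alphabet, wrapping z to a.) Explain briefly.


Shift each letter by 5: c -> h, a -> f, t -> y. Result: 'hfy'.

hfy


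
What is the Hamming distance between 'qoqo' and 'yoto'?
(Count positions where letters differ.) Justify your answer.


Alignment:
Position 1: 'q' vs 'y' = DIFFER
Position 2: 'o' vs 'o' = match
Position 3: 'q' vs 't' = DIFFER
Position 4: 'o' vs 'o' = match
Total differences: 2

2


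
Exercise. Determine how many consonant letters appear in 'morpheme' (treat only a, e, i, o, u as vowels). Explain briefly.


Consonants in 'morpheme': m, r, p, h, m = 5 consonants.

5


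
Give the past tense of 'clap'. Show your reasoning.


Apply rule: Double final consonant and add -ed. 'clap' becomes 'clapped'.

clapped


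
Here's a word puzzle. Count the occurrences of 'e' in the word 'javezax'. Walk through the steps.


Letter 'e' in 'javezax': found at position(s) 4 = 1 occurrence(s).

1


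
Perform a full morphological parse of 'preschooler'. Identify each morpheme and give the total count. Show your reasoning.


Step 1: Identify prefix: 'pre' (meaning: before)
Step 2: Identify root: 'school'
Step 3: Identify suffix(es): 'er'
Decomposition: pre- (prefix: before) + school (root) + -er (suffix: one who)
Total morphemes: 3

3 morphemes (pre- (prefix: before) + school (root) + -er (suffix: one who))


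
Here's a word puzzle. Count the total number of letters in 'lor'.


Spell out 'lor' and number each letter: l(1), o(2), r(3). Total: 3 letters.

3


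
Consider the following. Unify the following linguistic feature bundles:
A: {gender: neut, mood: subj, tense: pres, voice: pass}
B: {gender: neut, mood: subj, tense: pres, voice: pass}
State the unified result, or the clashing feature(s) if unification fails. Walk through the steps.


Compare features:
gender: A=neut vs B=neut -> unified: neut
mood: A=subj vs B=subj -> unified: subj
tense: A=pres vs B=pres -> unified: pres
voice: A=pass vs B=pass -> unified: pass
No clashes found.

Unified: {gender: neut, mood: subj, tense: pres, voice: pass}


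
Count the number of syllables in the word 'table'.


Break 'table' into syllables: ta-ble -> ta | ble = 2 syllables

2 syllables


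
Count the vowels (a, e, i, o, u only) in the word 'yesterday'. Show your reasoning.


Vowels in 'yesterday': e, e, a = 3 vowels.

3


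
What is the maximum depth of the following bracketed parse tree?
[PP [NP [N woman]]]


Count bracket nesting levels:
'[' at pos 0: depth = 1
'[' at pos 4: depth = 2
'[' at pos 8: depth = 3
Maximum depth reached: 3

3


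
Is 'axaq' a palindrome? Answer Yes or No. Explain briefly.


Forward: 'axaq'
Reversed: 'qaxa'
They differ.

No


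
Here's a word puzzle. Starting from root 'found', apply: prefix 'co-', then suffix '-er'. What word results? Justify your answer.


Step 1: Add prefix 'co-' to 'found' = 'cofound'
Step 2: Add suffix '-er' to 'cofound' = 'cofounder'

cofounder


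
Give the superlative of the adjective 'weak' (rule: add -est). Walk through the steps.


Apply superlative formation (add -est): 'weak' -> 'weakest'.

weakest


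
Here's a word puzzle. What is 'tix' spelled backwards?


Reverse 'tix' character by character: 'xit'.

xit


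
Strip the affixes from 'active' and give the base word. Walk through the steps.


Remove suffix '-ive' from 'active' to get root 'act'.

act


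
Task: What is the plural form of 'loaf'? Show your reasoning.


Apply rule: Change -f to -ves. 'loaf' becomes 'loaves'.

loaves


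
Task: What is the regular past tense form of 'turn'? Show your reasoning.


Apply rule: Add -ed. 'turn' becomes 'turned'.

turned


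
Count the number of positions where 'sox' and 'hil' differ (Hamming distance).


Alignment:
Position 1: 's' vs 'h' = DIFFER
Position 2: 'o' vs 'i' = DIFFER
Position 3: 'x' vs 'l' = DIFFER
Total differences: 3

3


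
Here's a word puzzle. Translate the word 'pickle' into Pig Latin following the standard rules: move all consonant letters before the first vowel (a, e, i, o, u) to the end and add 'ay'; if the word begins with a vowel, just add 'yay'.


'pickle': move consonant cluster 'p' to end and add 'ay': 'icklepay'.

icklepay


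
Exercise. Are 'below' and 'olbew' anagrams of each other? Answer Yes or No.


Sorted letters of 'below': 'below'
Sorted letters of 'olbew': 'below'
They match.

Yes


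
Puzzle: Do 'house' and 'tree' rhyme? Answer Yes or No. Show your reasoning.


Rime (stressed vowel + following sounds) of 'house': -ouse = /aʊs/
Rime of 'tree': -ee = /iː/
/aʊs/ and /iː/ are different ending sounds, so the words do not rhyme.

No


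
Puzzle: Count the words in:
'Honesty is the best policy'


Split into words: Honesty | is | the | best | policy = 5 words.

5


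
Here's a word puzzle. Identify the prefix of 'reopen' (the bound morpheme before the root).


The word 'reopen' = 're' (prefix) + 'open' (root). The prefix is 're'.

re


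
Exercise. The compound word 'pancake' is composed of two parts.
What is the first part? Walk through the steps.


Split 'pancake' into 'pan' + 'cake'. The first part is 'pan'.

pan


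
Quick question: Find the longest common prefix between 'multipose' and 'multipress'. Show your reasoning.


Compare from the start: 6 characters match: 'multip'. Mismatch at position 7: 'o' vs 'r'.

multip


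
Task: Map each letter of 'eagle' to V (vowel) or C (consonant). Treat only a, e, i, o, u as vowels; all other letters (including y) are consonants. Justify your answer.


Letter mapping: e = V, a = V, g = C, l = C, e = V.

VVCCV


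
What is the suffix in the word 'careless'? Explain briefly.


The word 'careless' = 'care' (root) + '-less' (suffix). The suffix is '-less'.

less


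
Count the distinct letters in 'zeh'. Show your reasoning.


Unique letters in 'zeh': {e, h, z} = 3 distinct letters.

3


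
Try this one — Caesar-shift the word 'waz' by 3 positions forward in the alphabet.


Shift each letter by 3: w -> z, a -> d, z -> c. Result: 'zdc'.

zdc


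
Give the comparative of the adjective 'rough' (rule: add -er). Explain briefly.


Apply comparative formation (add -er): 'rough' -> 'rougher'.

rougher


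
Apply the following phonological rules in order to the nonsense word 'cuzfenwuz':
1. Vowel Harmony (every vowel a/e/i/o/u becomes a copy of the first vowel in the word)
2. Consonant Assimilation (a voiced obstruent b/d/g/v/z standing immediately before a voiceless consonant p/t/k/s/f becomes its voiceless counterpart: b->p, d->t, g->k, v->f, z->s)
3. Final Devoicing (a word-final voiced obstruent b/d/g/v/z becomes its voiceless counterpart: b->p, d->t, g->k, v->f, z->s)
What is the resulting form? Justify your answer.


Starting form: 'cuzfenwuz'
Rule 1: Vowel Harmony: all vowels become 'u' (matching first vowel). 'cuzfenwuz' -> 'cuzfunwuz'
Rule 2: Consonant Assimilation: voiced obstruent before voiceless consonant becomes voiceless ('zf' -> 'sf'). 'cuzfunwuz' -> 'cusfunwuz'
Rule 3: Final Devoicing: word-final voiced obstruent 'z' becomes voiceless 's'. 'cusfunwuz' -> 'cusfunwus'
Final form: 'cusfunwus'

cusfunwus


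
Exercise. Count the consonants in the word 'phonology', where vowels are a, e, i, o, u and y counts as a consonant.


Consonants in 'phonology': p, h, n, l, g, y = 6 consonants.

6


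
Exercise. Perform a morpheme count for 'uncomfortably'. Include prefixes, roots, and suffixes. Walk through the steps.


Decomposition: un- (prefix) + comfort (root) + -able (suffix) + -ly (suffix) = 4 morpheme(s)

4 morphemes


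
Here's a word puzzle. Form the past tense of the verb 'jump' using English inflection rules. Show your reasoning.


Apply rule: Add -ed. 'jump' becomes 'jumped'.

jumped


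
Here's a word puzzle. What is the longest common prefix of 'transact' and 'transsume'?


Compare from the start: 5 characters match: 'trans'. Mismatch at position 6: 'a' vs 's'.

trans


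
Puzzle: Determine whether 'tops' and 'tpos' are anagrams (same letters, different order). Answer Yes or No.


Sorted letters of 'tops': 'opst'
Sorted letters of 'tpos': 'opst'
They match.

Yes


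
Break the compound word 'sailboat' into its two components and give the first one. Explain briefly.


Split 'sailboat' into 'sail' + 'boat'. The first part is 'sail'.

sail


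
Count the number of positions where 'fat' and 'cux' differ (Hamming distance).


Alignment:
Position 1: 'f' vs 'c' = DIFFER
Position 2: 'a' vs 'u' = DIFFER
Position 3: 't' vs 'x' = DIFFER
Total differences: 3

3


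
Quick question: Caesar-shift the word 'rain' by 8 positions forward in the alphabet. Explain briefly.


Shift each letter by 8: r -> z, a -> i, i -> q, n -> v. Result: 'ziqv'.

ziqv


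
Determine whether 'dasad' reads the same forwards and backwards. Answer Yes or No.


Forward: 'dasad'
Reversed: 'dasad'
They are identical.

Yes


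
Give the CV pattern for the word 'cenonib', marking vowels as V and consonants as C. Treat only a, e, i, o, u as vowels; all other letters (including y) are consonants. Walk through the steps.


Letter mapping: c = C, e = V, n = C, o = V, n = C, i = V, b = C.

CVCVCVC


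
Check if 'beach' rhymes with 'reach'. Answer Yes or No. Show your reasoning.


Rime (stressed vowel + following sounds) of 'beach': -each = /iːtʃ/
Rime of 'reach': -each = /iːtʃ/
/iːtʃ/ and /iːtʃ/ are the same ending sound, so the words rhyme.

Yes


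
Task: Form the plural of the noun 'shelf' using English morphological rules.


Apply rule: Change -f to -ves. 'shelf' becomes 'shelves'.

shelves


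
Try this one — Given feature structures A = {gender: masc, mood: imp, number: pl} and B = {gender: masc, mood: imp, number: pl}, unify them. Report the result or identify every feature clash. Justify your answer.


Compare features:
gender: A=masc vs B=masc -> unified: masc
mood: A=imp vs B=imp -> unified: imp
number: A=pl vs B=pl -> unified: pl
No clashes found.

Unified: {gender: masc, mood: imp, number: pl}


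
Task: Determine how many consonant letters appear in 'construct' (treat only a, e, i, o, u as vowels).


Consonants in 'construct': c, n, s, t, r, c, t = 7 consonants.

7


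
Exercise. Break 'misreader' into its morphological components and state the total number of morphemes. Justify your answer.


Step 1: Identify prefix: 'mis' (meaning: wrongly)
Step 2: Identify root: 'read'
Step 3: Identify suffix(es): 'er'
Decomposition: mis- (prefix: wrongly) + read (root) + -er (suffix: one who)
Total morphemes: 3

3 morphemes (mis- (prefix: wrongly) + read (root) + -er (suffix: one who))


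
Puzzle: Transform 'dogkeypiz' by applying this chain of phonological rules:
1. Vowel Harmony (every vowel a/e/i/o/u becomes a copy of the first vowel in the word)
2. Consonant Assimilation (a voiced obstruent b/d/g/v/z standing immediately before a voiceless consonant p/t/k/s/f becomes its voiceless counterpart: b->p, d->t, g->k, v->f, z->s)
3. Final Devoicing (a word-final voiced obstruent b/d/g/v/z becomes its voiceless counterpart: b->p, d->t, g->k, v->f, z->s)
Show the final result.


Starting form: 'dogkeypiz'
Rule 1: Vowel Harmony: all vowels become 'o' (matching first vowel). 'dogkeypiz' -> 'dogkoypoz'
Rule 2: Consonant Assimilation: voiced obstruent before voiceless consonant becomes voiceless ('gk' -> 'kk'). 'dogkoypoz' -> 'dokkoypoz'
Rule 3: Final Devoicing: word-final voiced obstruent 'z' becomes voiceless 's'. 'dokkoypoz' -> 'dokkoypos'
Final form: 'dokkoypos'

dokkoypos


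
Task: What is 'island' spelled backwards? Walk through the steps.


Reverse 'island' character by character: 'dnalsi'.

dnalsi


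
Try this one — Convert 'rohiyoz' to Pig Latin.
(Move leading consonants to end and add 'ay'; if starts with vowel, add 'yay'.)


'rohiyoz': move consonant cluster 'r' to end and add 'ay': 'ohiyozray'.

ohiyozray


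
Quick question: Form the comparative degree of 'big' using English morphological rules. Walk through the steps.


Apply comparative formation (double final consonant, add -er): 'big' -> 'bigger'.

bigger


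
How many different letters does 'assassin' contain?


Unique letters in 'assassin': {a, i, n, s} = 4 distinct letters.

4


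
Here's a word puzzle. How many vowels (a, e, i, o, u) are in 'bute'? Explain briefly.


Vowels in 'bute': u, e = 2 vowels.

2


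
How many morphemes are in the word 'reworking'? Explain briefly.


Decomposition: re- (prefix) + work (root) + -ing (suffix) = 3 morpheme(s)

3 morphemes


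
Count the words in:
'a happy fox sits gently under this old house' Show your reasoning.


Split into words: a | happy | fox | sits | gently | under | this | old | house = 9 words.

9
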